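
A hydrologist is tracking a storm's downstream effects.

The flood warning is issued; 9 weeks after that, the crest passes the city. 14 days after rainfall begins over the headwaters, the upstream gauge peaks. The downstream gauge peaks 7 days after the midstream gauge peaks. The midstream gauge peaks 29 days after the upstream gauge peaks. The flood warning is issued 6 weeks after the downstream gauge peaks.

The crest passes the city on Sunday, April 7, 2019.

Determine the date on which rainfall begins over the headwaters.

The crest passes the city: Apr 7, 2019.
The flood warning is issued: Apr 7, 2019 − 9 weeks = Feb 3, 2019.
The downstream gauge peaks: Feb 3, 2019 − 6 weeks = Dec 23, 2018.
The midstream gauge peaks: Dec 23, 2018 − 7 days = Dec 16, 2018.
The upstream gauge peaks: Dec 16, 2018 − 29 days = Nov 17, 2018.
Rainfall begins over the headwaters: Nov 17, 2018 − 14 days = Nov 3, 2018.

Saturday, November 3, 2018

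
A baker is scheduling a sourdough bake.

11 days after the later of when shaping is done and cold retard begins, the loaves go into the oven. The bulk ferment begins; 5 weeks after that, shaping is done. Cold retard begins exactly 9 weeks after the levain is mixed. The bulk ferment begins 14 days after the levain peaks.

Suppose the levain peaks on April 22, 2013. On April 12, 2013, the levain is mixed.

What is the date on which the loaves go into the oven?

June 25, 2013

The levain peaks: Apr 22, 2013.
The bulk ferment begins: Apr 22, 2013 + 14 days = May 6, 2013.
Shaping is done: May 6, 2013 + 5 weeks = Jun 10, 2013.
The levain is mixed: Apr 12, 2013.
Cold retard begins: Apr 12, 2013 + 9 weeks = Jun 14, 2013.
Both prerequisites met — shaping is done (Jun 10, 2013), cold retard begins (Jun 14, 2013); the later is Jun 14, 2013.
The loaves go into the oven: Jun 14, 2013 + 11 days = Jun 25, 2013.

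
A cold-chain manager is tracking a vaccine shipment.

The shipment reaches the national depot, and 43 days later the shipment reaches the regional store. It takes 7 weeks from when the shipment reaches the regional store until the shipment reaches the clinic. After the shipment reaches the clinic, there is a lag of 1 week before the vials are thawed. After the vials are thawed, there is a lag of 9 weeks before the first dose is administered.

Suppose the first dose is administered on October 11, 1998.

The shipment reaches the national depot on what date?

The first dose is administered: Oct 11, 1998.
The vials are thawed: Oct 11, 1998 − 9 weeks = Aug 9, 1998.
The shipment reaches the clinic: Aug 9, 1998 − 1 week = Aug 2, 1998.
The shipment reaches the regional store: Aug 2, 1998 − 7 weeks = Jun 14, 1998.
The shipment reaches the national depot: Jun 14, 1998 − 43 days = May 2, 1998.

May 2, 1998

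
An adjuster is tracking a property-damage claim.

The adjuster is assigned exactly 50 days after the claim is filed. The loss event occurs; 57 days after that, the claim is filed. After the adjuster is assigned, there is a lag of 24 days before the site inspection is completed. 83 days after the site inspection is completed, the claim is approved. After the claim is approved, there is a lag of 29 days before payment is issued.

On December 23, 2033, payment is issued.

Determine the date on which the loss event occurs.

April 24, 2033

Payment is issued: Dec 23, 2033.
The claim is approved: Dec 23, 2033 − 29 days = Nov 24, 2033.
The site inspection is completed: Nov 24, 2033 − 83 days = Sep 2, 2033.
The adjuster is assigned: Sep 2, 2033 − 24 days = Aug 9, 2033.
The claim is filed: Aug 9, 2033 − 50 days = Jun 20, 2033.
The loss event occurs: Jun 20, 2033 − 57 days = Apr 24, 2033.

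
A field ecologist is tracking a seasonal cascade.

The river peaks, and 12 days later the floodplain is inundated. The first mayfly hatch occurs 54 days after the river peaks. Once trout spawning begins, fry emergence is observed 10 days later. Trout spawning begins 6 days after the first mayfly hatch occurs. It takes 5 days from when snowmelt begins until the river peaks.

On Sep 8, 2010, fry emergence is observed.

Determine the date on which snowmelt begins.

Jun 25, 2010

Fry emergence is observed: Sep 8, 2010.
Trout spawning begins: Sep 8, 2010 − 10 days = Aug 29, 2010.
The first mayfly hatch occurs: Aug 29, 2010 − 6 days = Aug 23, 2010.
The river peaks: Aug 23, 2010 − 54 days = Jun 30, 2010.
Snowmelt begins: Jun 30, 2010 − 5 days = Jun 25, 2010.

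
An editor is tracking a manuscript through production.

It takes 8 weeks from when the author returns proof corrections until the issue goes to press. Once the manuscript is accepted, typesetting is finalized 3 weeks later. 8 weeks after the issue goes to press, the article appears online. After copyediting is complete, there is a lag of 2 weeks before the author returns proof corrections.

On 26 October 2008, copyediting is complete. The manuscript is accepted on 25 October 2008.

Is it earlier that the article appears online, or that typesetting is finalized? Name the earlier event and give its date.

Copyediting is complete: Oct 26, 2008.
The author returns proof corrections: Oct 26, 2008 + 2 weeks = Nov 9, 2008.
The issue goes to press: Nov 9, 2008 + 8 weeks = Jan 4, 2009.
The article appears online: Jan 4, 2009 + 8 weeks = Mar 1, 2009.
The manuscript is accepted: Oct 25, 2008.
Typesetting is finalized: Oct 25, 2008 + 3 weeks = Nov 15, 2008.
Comparing: the article appears online on Mar 1, 2009 vs typesetting is finalized on Nov 15, 2008. Earlier: typesetting is finalized.

Typesetting is finalized — 15 November 2008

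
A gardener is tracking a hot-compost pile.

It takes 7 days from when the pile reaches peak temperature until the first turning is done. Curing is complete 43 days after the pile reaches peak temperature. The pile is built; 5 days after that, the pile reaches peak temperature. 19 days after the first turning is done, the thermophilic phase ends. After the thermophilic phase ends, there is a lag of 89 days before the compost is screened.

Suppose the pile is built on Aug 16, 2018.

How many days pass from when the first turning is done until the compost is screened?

Causal path: the first turning is done → the thermophilic phase ends → the compost is screened.
Total delay along the path: 19 + 89 = 108 days.

108 days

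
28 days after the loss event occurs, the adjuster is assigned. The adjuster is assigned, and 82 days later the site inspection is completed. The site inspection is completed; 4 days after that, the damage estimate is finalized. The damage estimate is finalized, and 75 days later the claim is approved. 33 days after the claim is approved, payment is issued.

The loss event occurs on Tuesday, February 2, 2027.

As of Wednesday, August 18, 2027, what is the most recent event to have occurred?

The loss event occurs: Feb 2, 2027.
The adjuster is assigned: Feb 2, 2027 + 28 days = Mar 2, 2027.
The site inspection is completed: Mar 2, 2027 + 82 days = May 23, 2027.
The damage estimate is finalized: May 23, 2027 + 4 days = May 27, 2027.
The claim is approved: May 27, 2027 + 75 days = Aug 10, 2027.
Payment is issued: Aug 10, 2027 + 33 days = Sep 12, 2027.
Aug 18, 2027 falls between when the claim is approved (Aug 10, 2027) and when payment is issued (Sep 12, 2027).

The claim is approved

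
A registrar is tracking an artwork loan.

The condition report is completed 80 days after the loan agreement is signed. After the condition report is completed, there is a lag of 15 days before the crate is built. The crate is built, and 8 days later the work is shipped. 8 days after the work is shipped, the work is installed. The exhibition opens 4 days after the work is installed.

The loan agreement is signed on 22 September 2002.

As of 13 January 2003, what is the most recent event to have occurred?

The work is installed

The loan agreement is signed: Sep 22, 2002.
The condition report is completed: Sep 22, 2002 + 80 days = Dec 11, 2002.
The crate is built: Dec 11, 2002 + 15 days = Dec 26, 2002.
The work is shipped: Dec 26, 2002 + 8 days = Jan 3, 2003.
The work is installed: Jan 3, 2003 + 8 days = Jan 11, 2003.
The exhibition opens: Jan 11, 2003 + 4 days = Jan 15, 2003.
Jan 13, 2003 falls between when the work is installed (Jan 11, 2003) and when the exhibition opens (Jan 15, 2003).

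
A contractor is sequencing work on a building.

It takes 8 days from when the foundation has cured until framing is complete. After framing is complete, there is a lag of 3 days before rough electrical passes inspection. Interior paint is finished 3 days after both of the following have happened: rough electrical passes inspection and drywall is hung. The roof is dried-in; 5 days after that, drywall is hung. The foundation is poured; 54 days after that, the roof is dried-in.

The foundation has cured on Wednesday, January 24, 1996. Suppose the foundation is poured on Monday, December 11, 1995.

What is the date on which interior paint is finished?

The foundation has cured: Jan 24, 1996.
Framing is complete: Jan 24, 1996 + 8 days = Feb 1, 1996.
Rough electrical passes inspection: Feb 1, 1996 + 3 days = Feb 4, 1996.
The foundation is poured: Dec 11, 1995.
The roof is dried-in: Dec 11, 1995 + 54 days = Feb 3, 1996.
Drywall is hung: Feb 3, 1996 + 5 days = Feb 8, 1996.
Both prerequisites met — rough electrical passes inspection (Feb 4, 1996), drywall is hung (Feb 8, 1996); the later is Feb 8, 1996.
Interior paint is finished: Feb 8, 1996 + 3 days = Feb 11, 1996.

Sunday, February 11, 1996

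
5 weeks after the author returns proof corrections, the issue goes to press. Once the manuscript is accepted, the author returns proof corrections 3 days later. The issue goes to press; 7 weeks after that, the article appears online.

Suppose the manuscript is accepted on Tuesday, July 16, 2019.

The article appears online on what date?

Friday, October 11, 2019

The manuscript is accepted: Jul 16, 2019.
The author returns proof corrections: Jul 16, 2019 + 3 days = Jul 19, 2019.
The issue goes to press: Jul 19, 2019 + 5 weeks = Aug 23, 2019.
The article appears online: Aug 23, 2019 + 7 weeks = Oct 11, 2019.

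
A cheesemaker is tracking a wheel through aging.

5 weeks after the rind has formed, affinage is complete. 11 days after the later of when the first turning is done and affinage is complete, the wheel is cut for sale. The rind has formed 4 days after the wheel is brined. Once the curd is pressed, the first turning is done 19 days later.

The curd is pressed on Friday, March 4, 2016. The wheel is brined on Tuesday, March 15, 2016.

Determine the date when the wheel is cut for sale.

Wednesday, May 4, 2016

The curd is pressed: Mar 4, 2016.
The first turning is done: Mar 4, 2016 + 19 days = Mar 23, 2016.
The wheel is brined: Mar 15, 2016.
The rind has formed: Mar 15, 2016 + 4 days = Mar 19, 2016.
Affinage is complete: Mar 19, 2016 + 5 weeks = Apr 23, 2016.
Both prerequisites met — the first turning is done (Mar 23, 2016), affinage is complete (Apr 23, 2016); the later is Apr 23, 2016.
The wheel is cut for sale: Apr 23, 2016 + 11 days = May 4, 2016.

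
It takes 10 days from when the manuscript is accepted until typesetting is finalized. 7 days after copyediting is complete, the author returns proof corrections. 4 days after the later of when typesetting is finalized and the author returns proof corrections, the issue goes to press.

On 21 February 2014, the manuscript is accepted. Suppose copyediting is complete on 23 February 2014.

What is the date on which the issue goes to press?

7 March 2014

The manuscript is accepted: Feb 21, 2014.
Typesetting is finalized: Feb 21, 2014 + 10 days = Mar 3, 2014.
Copyediting is complete: Feb 23, 2014.
The author returns proof corrections: Feb 23, 2014 + 7 days = Mar 2, 2014.
Both prerequisites met — typesetting is finalized (Mar 3, 2014), the author returns proof corrections (Mar 2, 2014); the later is Mar 3, 2014.
The issue goes to press: Mar 3, 2014 + 4 days = Mar 7, 2014.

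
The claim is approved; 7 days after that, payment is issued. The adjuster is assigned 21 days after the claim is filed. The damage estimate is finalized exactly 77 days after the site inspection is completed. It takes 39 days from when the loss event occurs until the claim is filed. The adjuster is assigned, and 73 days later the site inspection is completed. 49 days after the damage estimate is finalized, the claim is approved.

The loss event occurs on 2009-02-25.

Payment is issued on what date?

The loss event occurs: Feb 25, 2009.
The claim is filed: Feb 25, 2009 + 39 days = Apr 5, 2009.
The adjuster is assigned: Apr 5, 2009 + 21 days = Apr 26, 2009.
The site inspection is completed: Apr 26, 2009 + 73 days = Jul 8, 2009.
The damage estimate is finalized: Jul 8, 2009 + 77 days = Sep 23, 2009.
The claim is approved: Sep 23, 2009 + 49 days = Nov 11, 2009.
Payment is issued: Nov 11, 2009 + 7 days = Nov 18, 2009.

2009-11-18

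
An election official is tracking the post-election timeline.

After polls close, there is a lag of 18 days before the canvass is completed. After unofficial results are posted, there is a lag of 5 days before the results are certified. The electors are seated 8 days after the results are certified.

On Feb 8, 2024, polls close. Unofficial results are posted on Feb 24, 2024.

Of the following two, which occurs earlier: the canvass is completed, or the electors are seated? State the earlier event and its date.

Polls close: Feb 8, 2024.
The canvass is completed: Feb 8, 2024 + 18 days = Feb 26, 2024.
Unofficial results are posted: Feb 24, 2024.
The results are certified: Feb 24, 2024 + 5 days = Feb 29, 2024.
The electors are seated: Feb 29, 2024 + 8 days = Mar 8, 2024.
Comparing: the canvass is completed on Feb 26, 2024 vs the electors are seated on Mar 8, 2024. Earlier: the canvass is completed.

The canvass is completed — Feb 26, 2024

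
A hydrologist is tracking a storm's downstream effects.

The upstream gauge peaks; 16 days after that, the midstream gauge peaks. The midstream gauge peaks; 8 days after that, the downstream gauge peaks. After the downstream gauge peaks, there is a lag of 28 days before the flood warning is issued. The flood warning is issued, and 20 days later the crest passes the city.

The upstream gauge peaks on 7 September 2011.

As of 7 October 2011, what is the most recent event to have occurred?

The downstream gauge peaks

The upstream gauge peaks: Sep 7, 2011.
The midstream gauge peaks: Sep 7, 2011 + 16 days = Sep 23, 2011.
The downstream gauge peaks: Sep 23, 2011 + 8 days = Oct 1, 2011.
The flood warning is issued: Oct 1, 2011 + 28 days = Oct 29, 2011.
The crest passes the city: Oct 29, 2011 + 20 days = Nov 18, 2011.
Oct 7, 2011 falls between when the downstream gauge peaks (Oct 1, 2011) and when the flood warning is issued (Oct 29, 2011).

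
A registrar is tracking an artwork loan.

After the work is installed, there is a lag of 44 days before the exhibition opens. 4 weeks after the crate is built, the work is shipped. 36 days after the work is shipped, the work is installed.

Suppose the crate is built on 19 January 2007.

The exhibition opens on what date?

The crate is built: Jan 19, 2007.
The work is shipped: Jan 19, 2007 + 4 weeks = Feb 16, 2007.
The work is installed: Feb 16, 2007 + 36 days = Mar 24, 2007.
The exhibition opens: Mar 24, 2007 + 44 days = May 7, 2007.

7 May 2007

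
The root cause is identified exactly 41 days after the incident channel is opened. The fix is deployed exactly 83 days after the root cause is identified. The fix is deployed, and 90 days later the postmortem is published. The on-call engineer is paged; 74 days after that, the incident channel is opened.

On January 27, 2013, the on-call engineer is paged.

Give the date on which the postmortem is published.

November 11, 2013

The on-call engineer is paged: Jan 27, 2013.
The incident channel is opened: Jan 27, 2013 + 74 days = Apr 11, 2013.
The root cause is identified: Apr 11, 2013 + 41 days = May 22, 2013.
The fix is deployed: May 22, 2013 + 83 days = Aug 13, 2013.
The postmortem is published: Aug 13, 2013 + 90 days = Nov 11, 2013.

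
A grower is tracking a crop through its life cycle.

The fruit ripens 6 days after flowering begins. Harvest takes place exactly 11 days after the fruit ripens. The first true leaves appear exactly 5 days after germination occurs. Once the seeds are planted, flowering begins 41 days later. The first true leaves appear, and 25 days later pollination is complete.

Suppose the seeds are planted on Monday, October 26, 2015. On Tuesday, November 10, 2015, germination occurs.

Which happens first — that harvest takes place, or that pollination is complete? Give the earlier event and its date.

The seeds are planted: Oct 26, 2015.
Flowering begins: Oct 26, 2015 + 41 days = Dec 6, 2015.
The fruit ripens: Dec 6, 2015 + 6 days = Dec 12, 2015.
Harvest takes place: Dec 12, 2015 + 11 days = Dec 23, 2015.
Germination occurs: Nov 10, 2015.
The first true leaves appear: Nov 10, 2015 + 5 days = Nov 15, 2015.
Pollination is complete: Nov 15, 2015 + 25 days = Dec 10, 2015.
Comparing: harvest takes place on Dec 23, 2015 vs pollination is complete on Dec 10, 2015. Earlier: pollination is complete.

Pollination is complete — Thursday, December 10, 2015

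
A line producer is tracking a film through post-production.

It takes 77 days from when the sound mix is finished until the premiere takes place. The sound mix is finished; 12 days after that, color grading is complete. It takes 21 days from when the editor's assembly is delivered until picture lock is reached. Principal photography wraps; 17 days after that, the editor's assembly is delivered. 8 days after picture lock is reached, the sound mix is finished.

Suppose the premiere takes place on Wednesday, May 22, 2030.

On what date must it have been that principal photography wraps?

The premiere takes place: May 22, 2030.
The sound mix is finished: May 22, 2030 − 77 days = Mar 6, 2030.
Picture lock is reached: Mar 6, 2030 − 8 days = Feb 26, 2030.
The editor's assembly is delivered: Feb 26, 2030 − 21 days = Feb 5, 2030.
Principal photography wraps: Feb 5, 2030 − 17 days = Jan 19, 2030.

Saturday, January 19, 2030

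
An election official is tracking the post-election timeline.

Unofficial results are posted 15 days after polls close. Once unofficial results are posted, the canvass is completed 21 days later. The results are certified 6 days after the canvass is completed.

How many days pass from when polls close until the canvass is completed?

Causal path: polls close → unofficial results are posted → the canvass is completed.
Total delay along the path: 15 + 21 = 36 days.

36 days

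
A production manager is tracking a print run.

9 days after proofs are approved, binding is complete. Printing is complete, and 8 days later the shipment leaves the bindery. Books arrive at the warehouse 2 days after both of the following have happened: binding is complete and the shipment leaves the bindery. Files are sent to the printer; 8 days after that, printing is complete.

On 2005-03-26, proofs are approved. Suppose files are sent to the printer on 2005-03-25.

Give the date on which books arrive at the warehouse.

Proofs are approved: Mar 26, 2005.
Binding is complete: Mar 26, 2005 + 9 days = Apr 4, 2005.
Files are sent to the printer: Mar 25, 2005.
Printing is complete: Mar 25, 2005 + 8 days = Apr 2, 2005.
The shipment leaves the bindery: Apr 2, 2005 + 8 days = Apr 10, 2005.
Both prerequisites met — binding is complete (Apr 4, 2005), the shipment leaves the bindery (Apr 10, 2005); the later is Apr 10, 2005.
Books arrive at the warehouse: Apr 10, 2005 + 2 days = Apr 12, 2005.

2005-04-12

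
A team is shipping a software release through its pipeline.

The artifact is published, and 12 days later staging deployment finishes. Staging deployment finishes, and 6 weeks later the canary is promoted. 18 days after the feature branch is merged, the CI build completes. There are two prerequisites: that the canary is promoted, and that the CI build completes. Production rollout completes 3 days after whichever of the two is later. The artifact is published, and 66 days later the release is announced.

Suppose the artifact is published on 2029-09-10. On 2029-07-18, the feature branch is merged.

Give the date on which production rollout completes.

The artifact is published: Sep 10, 2029.
Staging deployment finishes: Sep 10, 2029 + 12 days = Sep 22, 2029.
The canary is promoted: Sep 22, 2029 + 6 weeks = Nov 3, 2029.
The feature branch is merged: Jul 18, 2029.
The CI build completes: Jul 18, 2029 + 18 days = Aug 5, 2029.
Both prerequisites met — the canary is promoted (Nov 3, 2029), the CI build completes (Aug 5, 2029); the later is Nov 3, 2029.
Production rollout completes: Nov 3, 2029 + 3 days = Nov 6, 2029.

2029-11-06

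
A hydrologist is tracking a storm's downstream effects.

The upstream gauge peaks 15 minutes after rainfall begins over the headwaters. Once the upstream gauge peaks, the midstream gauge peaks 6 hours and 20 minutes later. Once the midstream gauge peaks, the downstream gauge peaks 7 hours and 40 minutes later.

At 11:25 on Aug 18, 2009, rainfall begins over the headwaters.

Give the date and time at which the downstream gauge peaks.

Rainfall begins over the headwaters: 11:25 Aug 18, 2009.
The upstream gauge peaks: 11:25 Aug 18, 2009 + 15m = 11:40 Aug 18, 2009.
The midstream gauge peaks: 11:40 Aug 18, 2009 + 6h20m = 18:00 Aug 18, 2009.
The downstream gauge peaks: 18:00 Aug 18, 2009 + 7h40m = 01:40 Aug 19, 2009.

01:40 on Aug 19, 2009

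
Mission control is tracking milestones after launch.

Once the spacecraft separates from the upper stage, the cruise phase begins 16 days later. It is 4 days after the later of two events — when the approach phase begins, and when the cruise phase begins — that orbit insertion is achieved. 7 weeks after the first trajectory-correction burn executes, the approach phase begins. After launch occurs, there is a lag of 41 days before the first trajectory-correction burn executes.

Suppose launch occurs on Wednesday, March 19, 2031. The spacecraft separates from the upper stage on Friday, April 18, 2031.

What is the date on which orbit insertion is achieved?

Launch occurs: Mar 19, 2031.
The first trajectory-correction burn executes: Mar 19, 2031 + 41 days = Apr 29, 2031.
The approach phase begins: Apr 29, 2031 + 7 weeks = Jun 17, 2031.
The spacecraft separates from the upper stage: Apr 18, 2031.
The cruise phase begins: Apr 18, 2031 + 16 days = May 4, 2031.
Both prerequisites met — the approach phase begins (Jun 17, 2031), the cruise phase begins (May 4, 2031); the later is Jun 17, 2031.
Orbit insertion is achieved: Jun 17, 2031 + 4 days = Jun 21, 2031.

Saturday, June 21, 2031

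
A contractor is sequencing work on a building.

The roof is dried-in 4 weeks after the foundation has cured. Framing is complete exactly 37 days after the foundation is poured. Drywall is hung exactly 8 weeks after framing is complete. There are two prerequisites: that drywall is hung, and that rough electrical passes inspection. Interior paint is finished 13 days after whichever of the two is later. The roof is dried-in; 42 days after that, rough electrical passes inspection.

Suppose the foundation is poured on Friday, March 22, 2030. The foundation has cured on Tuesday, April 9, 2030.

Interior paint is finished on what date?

Saturday, July 6, 2030

The foundation is poured: Mar 22, 2030.
Framing is complete: Mar 22, 2030 + 37 days = Apr 28, 2030.
Drywall is hung: Apr 28, 2030 + 8 weeks = Jun 23, 2030.
The foundation has cured: Apr 9, 2030.
The roof is dried-in: Apr 9, 2030 + 4 weeks = May 7, 2030.
Rough electrical passes inspection: May 7, 2030 + 42 days = Jun 18, 2030.
Both prerequisites met — drywall is hung (Jun 23, 2030), rough electrical passes inspection (Jun 18, 2030); the later is Jun 23, 2030.
Interior paint is finished: Jun 23, 2030 + 13 days = Jul 6, 2030.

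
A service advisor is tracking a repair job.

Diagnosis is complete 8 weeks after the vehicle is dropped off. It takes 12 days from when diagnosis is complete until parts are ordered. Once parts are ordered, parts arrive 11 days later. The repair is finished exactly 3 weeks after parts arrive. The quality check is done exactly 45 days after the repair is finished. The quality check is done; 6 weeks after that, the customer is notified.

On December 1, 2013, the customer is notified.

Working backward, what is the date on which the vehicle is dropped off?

The customer is notified: Dec 1, 2013.
The quality check is done: Dec 1, 2013 − 6 weeks = Oct 20, 2013.
The repair is finished: Oct 20, 2013 − 45 days = Sep 5, 2013.
Parts arrive: Sep 5, 2013 − 3 weeks = Aug 15, 2013.
Parts are ordered: Aug 15, 2013 − 11 days = Aug 4, 2013.
Diagnosis is complete: Aug 4, 2013 − 12 days = Jul 23, 2013.
The vehicle is dropped off: Jul 23, 2013 − 8 weeks = May 28, 2013.

May 28, 2013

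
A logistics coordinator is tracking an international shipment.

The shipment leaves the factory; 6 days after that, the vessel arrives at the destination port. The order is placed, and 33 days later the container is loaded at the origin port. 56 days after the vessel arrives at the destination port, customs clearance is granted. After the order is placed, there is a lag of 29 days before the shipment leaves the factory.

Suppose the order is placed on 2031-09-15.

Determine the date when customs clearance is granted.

2031-12-15

The order is placed: Sep 15, 2031.
The shipment leaves the factory: Sep 15, 2031 + 29 days = Oct 14, 2031.
The vessel arrives at the destination port: Oct 14, 2031 + 6 days = Oct 20, 2031.
Customs clearance is granted: Oct 20, 2031 + 56 days = Dec 15, 2031.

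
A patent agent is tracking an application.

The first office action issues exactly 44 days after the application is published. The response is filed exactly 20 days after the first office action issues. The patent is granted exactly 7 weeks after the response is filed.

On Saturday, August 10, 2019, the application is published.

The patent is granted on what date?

The application is published: Aug 10, 2019.
The first office action issues: Aug 10, 2019 + 44 days = Sep 23, 2019.
The response is filed: Sep 23, 2019 + 20 days = Oct 13, 2019.
The patent is granted: Oct 13, 2019 + 7 weeks = Dec 1, 2019.

Sunday, December 1, 2019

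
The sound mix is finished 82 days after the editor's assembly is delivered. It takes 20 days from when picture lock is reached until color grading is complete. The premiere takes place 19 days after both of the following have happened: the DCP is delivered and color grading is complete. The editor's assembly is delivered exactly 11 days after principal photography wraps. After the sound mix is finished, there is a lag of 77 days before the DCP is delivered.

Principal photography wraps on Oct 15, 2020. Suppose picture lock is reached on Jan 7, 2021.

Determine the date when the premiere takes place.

Apr 22, 2021

Principal photography wraps: Oct 15, 2020.
The editor's assembly is delivered: Oct 15, 2020 + 11 days = Oct 26, 2020.
The sound mix is finished: Oct 26, 2020 + 82 days = Jan 16, 2021.
The DCP is delivered: Jan 16, 2021 + 77 days = Apr 3, 2021.
Picture lock is reached: Jan 7, 2021.
Color grading is complete: Jan 7, 2021 + 20 days = Jan 27, 2021.
Both prerequisites met — the DCP is delivered (Apr 3, 2021), color grading is complete (Jan 27, 2021); the later is Apr 3, 2021.
The premiere takes place: Apr 3, 2021 + 19 days = Apr 22, 2021.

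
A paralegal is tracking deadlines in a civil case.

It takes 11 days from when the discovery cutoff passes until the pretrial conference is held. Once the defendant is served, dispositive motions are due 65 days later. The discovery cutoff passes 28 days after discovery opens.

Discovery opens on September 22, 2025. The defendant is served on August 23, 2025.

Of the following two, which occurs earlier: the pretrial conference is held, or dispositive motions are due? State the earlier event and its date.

Dispositive motions are due — October 27, 2025

Discovery opens: Sep 22, 2025.
The discovery cutoff passes: Sep 22, 2025 + 28 days = Oct 20, 2025.
The pretrial conference is held: Oct 20, 2025 + 11 days = Oct 31, 2025.
The defendant is served: Aug 23, 2025.
Dispositive motions are due: Aug 23, 2025 + 65 days = Oct 27, 2025.
Comparing: the pretrial conference is held on Oct 31, 2025 vs dispositive motions are due on Oct 27, 2025. Earlier: dispositive motions are due.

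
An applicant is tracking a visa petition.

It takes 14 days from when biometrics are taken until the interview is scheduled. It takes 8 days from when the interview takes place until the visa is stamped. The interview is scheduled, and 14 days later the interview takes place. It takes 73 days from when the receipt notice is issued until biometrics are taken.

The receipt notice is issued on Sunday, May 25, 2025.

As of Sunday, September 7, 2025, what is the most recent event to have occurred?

The interview takes place

The receipt notice is issued: May 25, 2025.
Biometrics are taken: May 25, 2025 + 73 days = Aug 6, 2025.
The interview is scheduled: Aug 6, 2025 + 14 days = Aug 20, 2025.
The interview takes place: Aug 20, 2025 + 14 days = Sep 3, 2025.
The visa is stamped: Sep 3, 2025 + 8 days = Sep 11, 2025.
Sep 7, 2025 falls between when the interview takes place (Sep 3, 2025) and when the visa is stamped (Sep 11, 2025).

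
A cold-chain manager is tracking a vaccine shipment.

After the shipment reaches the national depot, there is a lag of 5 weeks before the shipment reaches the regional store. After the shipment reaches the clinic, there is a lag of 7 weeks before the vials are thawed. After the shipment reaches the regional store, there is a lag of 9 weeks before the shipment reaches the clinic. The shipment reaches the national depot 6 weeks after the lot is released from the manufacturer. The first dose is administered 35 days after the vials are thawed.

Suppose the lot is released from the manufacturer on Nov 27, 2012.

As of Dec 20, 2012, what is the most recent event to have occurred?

The lot is released from the manufacturer

The lot is released from the manufacturer: Nov 27, 2012.
The shipment reaches the national depot: Nov 27, 2012 + 6 weeks = Jan 8, 2013.
The shipment reaches the regional store: Jan 8, 2013 + 5 weeks = Feb 12, 2013.
The shipment reaches the clinic: Feb 12, 2013 + 9 weeks = Apr 16, 2013.
The vials are thawed: Apr 16, 2013 + 7 weeks = Jun 4, 2013.
The first dose is administered: Jun 4, 2013 + 35 days = Jul 9, 2013.
Dec 20, 2012 falls between when the lot is released from the manufacturer (Nov 27, 2012) and when the shipment reaches the national depot (Jan 8, 2013).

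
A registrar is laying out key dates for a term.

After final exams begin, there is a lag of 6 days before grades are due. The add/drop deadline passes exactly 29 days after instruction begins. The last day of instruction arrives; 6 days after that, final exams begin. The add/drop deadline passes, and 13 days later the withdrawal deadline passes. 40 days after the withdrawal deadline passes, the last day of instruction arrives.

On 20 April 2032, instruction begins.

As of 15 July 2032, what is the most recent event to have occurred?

Instruction begins: Apr 20, 2032.
The add/drop deadline passes: Apr 20, 2032 + 29 days = May 19, 2032.
The withdrawal deadline passes: May 19, 2032 + 13 days = Jun 1, 2032.
The last day of instruction arrives: Jun 1, 2032 + 40 days = Jul 11, 2032.
Final exams begin: Jul 11, 2032 + 6 days = Jul 17, 2032.
Grades are due: Jul 17, 2032 + 6 days = Jul 23, 2032.
Jul 15, 2032 falls between when the last day of instruction arrives (Jul 11, 2032) and when final exams begin (Jul 17, 2032).

The last day of instruction arrives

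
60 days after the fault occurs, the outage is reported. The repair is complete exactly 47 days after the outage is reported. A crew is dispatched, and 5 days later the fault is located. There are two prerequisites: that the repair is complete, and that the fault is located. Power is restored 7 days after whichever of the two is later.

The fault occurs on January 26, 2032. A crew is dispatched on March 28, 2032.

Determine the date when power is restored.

The fault occurs: Jan 26, 2032.
The outage is reported: Jan 26, 2032 + 60 days = Mar 26, 2032.
The repair is complete: Mar 26, 2032 + 47 days = May 12, 2032.
A crew is dispatched: Mar 28, 2032.
The fault is located: Mar 28, 2032 + 5 days = Apr 2, 2032.
Both prerequisites met — the repair is complete (May 12, 2032), the fault is located (Apr 2, 2032); the later is May 12, 2032.
Power is restored: May 12, 2032 + 7 days = May 19, 2032.

May 19, 2032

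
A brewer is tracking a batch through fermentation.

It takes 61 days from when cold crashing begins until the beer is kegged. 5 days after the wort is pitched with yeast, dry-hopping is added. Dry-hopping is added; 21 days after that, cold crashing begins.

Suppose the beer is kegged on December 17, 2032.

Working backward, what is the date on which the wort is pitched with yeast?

September 21, 2032

The beer is kegged: Dec 17, 2032.
Cold crashing begins: Dec 17, 2032 − 61 days = Oct 17, 2032.
Dry-hopping is added: Oct 17, 2032 − 21 days = Sep 26, 2032.
The wort is pitched with yeast: Sep 26, 2032 − 5 days = Sep 21, 2032.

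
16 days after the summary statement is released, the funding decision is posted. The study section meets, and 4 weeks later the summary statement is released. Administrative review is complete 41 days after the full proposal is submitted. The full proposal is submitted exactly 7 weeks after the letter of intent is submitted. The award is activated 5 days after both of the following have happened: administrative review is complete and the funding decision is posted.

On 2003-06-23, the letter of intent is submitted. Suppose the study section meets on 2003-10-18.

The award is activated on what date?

2003-12-06

The letter of intent is submitted: Jun 23, 2003.
The full proposal is submitted: Jun 23, 2003 + 7 weeks = Aug 11, 2003.
Administrative review is complete: Aug 11, 2003 + 41 days = Sep 21, 2003.
The study section meets: Oct 18, 2003.
The summary statement is released: Oct 18, 2003 + 4 weeks = Nov 15, 2003.
The funding decision is posted: Nov 15, 2003 + 16 days = Dec 1, 2003.
Both prerequisites met — administrative review is complete (Sep 21, 2003), the funding decision is posted (Dec 1, 2003); the later is Dec 1, 2003.
The award is activated: Dec 1, 2003 + 5 days = Dec 6, 2003.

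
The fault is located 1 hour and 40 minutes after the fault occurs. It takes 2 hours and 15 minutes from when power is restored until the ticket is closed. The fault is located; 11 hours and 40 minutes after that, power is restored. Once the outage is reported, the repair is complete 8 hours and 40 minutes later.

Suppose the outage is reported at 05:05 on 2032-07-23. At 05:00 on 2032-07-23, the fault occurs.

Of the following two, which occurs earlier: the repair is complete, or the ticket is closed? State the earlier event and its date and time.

The outage is reported: 05:05 Jul 23, 2032.
The repair is complete: 05:05 Jul 23, 2032 + 8h40m = 13:45 Jul 23, 2032.
The fault occurs: 05:00 Jul 23, 2032.
The fault is located: 05:00 Jul 23, 2032 + 1h40m = 06:40 Jul 23, 2032.
Power is restored: 06:40 Jul 23, 2032 + 11h40m = 18:20 Jul 23, 2032.
The ticket is closed: 18:20 Jul 23, 2032 + 2h15m = 20:35 Jul 23, 2032.
Comparing: the repair is complete at 13:45 Jul 23, 2032 vs the ticket is closed at 20:35 Jul 23, 2032. Earlier: the repair is complete.

The repair is complete — 13:45 on 2032-07-23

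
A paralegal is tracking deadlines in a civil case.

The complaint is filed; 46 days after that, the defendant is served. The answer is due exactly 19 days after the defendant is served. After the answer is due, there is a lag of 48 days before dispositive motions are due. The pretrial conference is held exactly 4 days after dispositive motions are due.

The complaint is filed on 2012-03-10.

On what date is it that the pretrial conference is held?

2012-07-05

The complaint is filed: Mar 10, 2012.
The defendant is served: Mar 10, 2012 + 46 days = Apr 25, 2012.
The answer is due: Apr 25, 2012 + 19 days = May 14, 2012.
Dispositive motions are due: May 14, 2012 + 48 days = Jul 1, 2012.
The pretrial conference is held: Jul 1, 2012 + 4 days = Jul 5, 2012.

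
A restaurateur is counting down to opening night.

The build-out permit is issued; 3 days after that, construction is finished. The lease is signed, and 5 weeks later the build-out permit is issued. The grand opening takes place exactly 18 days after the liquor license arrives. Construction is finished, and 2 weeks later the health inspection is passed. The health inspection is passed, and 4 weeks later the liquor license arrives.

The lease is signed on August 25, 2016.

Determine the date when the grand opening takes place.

The lease is signed: Aug 25, 2016.
The build-out permit is issued: Aug 25, 2016 + 5 weeks = Sep 29, 2016.
Construction is finished: Sep 29, 2016 + 3 days = Oct 2, 2016.
The health inspection is passed: Oct 2, 2016 + 2 weeks = Oct 16, 2016.
The liquor license arrives: Oct 16, 2016 + 4 weeks = Nov 13, 2016.
The grand opening takes place: Nov 13, 2016 + 18 days = Dec 1, 2016.

December 1, 2016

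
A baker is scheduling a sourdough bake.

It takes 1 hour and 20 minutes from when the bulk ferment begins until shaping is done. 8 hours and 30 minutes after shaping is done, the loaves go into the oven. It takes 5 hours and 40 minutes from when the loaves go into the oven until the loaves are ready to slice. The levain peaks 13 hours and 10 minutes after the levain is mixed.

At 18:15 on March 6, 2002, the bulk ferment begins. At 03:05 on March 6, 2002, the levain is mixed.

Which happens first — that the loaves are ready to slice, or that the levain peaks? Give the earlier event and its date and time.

The bulk ferment begins: 18:15 Mar 6, 2002.
Shaping is done: 18:15 Mar 6, 2002 + 1h20m = 19:35 Mar 6, 2002.
The loaves go into the oven: 19:35 Mar 6, 2002 + 8h30m = 04:05 Mar 7, 2002.
The loaves are ready to slice: 04:05 Mar 7, 2002 + 5h40m = 09:45 Mar 7, 2002.
The levain is mixed: 03:05 Mar 6, 2002.
The levain peaks: 03:05 Mar 6, 2002 + 13h10m = 16:15 Mar 6, 2002.
Comparing: the loaves are ready to slice at 09:45 Mar 7, 2002 vs the levain peaks at 16:15 Mar 6, 2002. Earlier: the levain peaks.

The levain peaks — 16:15 on March 6, 2002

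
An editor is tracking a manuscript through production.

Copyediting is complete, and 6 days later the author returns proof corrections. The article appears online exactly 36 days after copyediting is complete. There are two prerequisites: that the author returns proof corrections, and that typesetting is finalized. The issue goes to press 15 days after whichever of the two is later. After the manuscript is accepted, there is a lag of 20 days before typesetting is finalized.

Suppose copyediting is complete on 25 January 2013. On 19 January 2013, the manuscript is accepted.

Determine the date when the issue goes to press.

23 February 2013

Copyediting is complete: Jan 25, 2013.
The author returns proof corrections: Jan 25, 2013 + 6 days = Jan 31, 2013.
The manuscript is accepted: Jan 19, 2013.
Typesetting is finalized: Jan 19, 2013 + 20 days = Feb 8, 2013.
Both prerequisites met — the author returns proof corrections (Jan 31, 2013), typesetting is finalized (Feb 8, 2013); the later is Feb 8, 2013.
The issue goes to press: Feb 8, 2013 + 15 days = Feb 23, 2013.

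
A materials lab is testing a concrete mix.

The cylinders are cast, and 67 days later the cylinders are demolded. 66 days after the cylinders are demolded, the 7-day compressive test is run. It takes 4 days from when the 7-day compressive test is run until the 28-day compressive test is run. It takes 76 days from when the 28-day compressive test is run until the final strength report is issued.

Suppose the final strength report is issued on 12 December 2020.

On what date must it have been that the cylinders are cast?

13 May 2020

The final strength report is issued: Dec 12, 2020.
The 28-day compressive test is run: Dec 12, 2020 − 76 days = Sep 27, 2020.
The 7-day compressive test is run: Sep 27, 2020 − 4 days = Sep 23, 2020.
The cylinders are demolded: Sep 23, 2020 − 66 days = Jul 19, 2020.
The cylinders are cast: Jul 19, 2020 − 67 days = May 13, 2020.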